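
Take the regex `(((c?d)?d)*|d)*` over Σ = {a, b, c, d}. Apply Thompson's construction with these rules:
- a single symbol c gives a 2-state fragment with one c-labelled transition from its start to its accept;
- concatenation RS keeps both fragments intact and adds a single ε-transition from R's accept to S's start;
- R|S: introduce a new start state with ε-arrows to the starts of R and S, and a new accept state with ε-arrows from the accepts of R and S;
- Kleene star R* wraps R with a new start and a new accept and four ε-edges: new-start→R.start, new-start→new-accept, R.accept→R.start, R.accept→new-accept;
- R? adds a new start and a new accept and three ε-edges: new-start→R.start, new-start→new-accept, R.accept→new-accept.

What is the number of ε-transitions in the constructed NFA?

20

By structural recursion:
Each of the 4 symbol leaves contributes 0 ε-transitions.
  c? → 3 ε-transitions
  c?d → 4 ε-transitions
  (c?d)? → 7 ε-transitions
  (c?d)?d → 8 ε-transitions
  ((c?d)?d)* → 12 ε-transitions
  ((c?d)?d)*|d → 16 ε-transitions
  (((c?d)?d)*|d)* → 20 ε-transitions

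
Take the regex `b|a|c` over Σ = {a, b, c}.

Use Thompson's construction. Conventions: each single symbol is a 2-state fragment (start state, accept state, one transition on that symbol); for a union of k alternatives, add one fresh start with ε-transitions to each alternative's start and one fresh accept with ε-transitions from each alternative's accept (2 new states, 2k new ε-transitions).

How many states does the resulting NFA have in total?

8

By structural recursion:
Each of the 3 symbol leaves contributes a 2-state fragment.
  b|a|c — 8 states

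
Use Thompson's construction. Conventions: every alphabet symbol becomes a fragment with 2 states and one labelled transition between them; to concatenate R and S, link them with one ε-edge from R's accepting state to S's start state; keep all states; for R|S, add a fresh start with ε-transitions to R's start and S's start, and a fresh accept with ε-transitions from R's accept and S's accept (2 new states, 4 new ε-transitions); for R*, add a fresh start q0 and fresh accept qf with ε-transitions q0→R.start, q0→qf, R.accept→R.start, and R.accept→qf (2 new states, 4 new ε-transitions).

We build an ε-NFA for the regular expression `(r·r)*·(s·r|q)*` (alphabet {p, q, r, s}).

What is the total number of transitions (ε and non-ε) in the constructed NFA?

By structural recursion:
Each of the 5 symbol leaves contributes 1 transition (1 symbol, 0 ε).
  r·r → 3 transitions (2 symbol, 1 ε)
  (r·r)* → 7 transitions (2 symbol, 5 ε)
  s·r → 3 transitions (2 symbol, 1 ε)
  s·r|q → 8 transitions (3 symbol, 5 ε)
  (s·r|q)* → 12 transitions (3 symbol, 9 ε)
  (r·r)*·(s·r|q)* → 20 transitions (5 symbol, 15 ε)

20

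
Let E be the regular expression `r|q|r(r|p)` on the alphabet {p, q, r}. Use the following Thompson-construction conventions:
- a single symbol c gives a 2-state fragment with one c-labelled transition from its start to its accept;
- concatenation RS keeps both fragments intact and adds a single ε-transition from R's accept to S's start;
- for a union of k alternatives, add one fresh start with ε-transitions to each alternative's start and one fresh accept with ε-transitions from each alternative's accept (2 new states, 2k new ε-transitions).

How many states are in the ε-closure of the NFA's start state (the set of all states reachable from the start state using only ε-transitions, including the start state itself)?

4

Compute the ε-closure size of each fragment's start state recursively; a symbol fragment's start has no outgoing ε-edge, so its closure is just itself (size 1).
  r|p : new start ε-reaches every alternative's start; none of them accept ε, so the new accept is not reached: C = 1 + 1 + 1 = 3
  r(r|p) : C equals the left operand's closure size = 1 (its accept is not ε-reachable, so the closure stops there)
  r|q|r(r|p) : C = 1 + 1 + 1 + 1 = 4 (the new accept is not ε-reachable since no branch accepts ε)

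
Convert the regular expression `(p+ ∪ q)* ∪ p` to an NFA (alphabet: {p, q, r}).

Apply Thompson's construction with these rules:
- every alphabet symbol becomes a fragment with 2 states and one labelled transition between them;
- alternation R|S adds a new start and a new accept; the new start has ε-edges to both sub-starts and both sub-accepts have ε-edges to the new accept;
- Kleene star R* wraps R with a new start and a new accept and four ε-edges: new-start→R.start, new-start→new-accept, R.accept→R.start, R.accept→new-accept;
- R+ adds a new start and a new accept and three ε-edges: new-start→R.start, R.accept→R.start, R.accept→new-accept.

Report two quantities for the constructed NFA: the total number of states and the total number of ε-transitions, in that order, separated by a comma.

14, 15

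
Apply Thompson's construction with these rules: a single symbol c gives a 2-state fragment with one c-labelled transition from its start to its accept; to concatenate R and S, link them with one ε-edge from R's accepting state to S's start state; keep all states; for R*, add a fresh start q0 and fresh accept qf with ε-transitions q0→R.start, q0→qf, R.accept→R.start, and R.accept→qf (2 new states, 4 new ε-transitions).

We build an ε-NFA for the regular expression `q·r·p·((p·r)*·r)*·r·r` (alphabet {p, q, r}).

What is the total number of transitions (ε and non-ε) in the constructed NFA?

By structural recursion:
Each of the 8 symbol leaves contributes 1 transition (1 symbol, 0 ε).
  p·r = 3 transitions (2 symbol, 1 ε)
  (p·r)* = 7 transitions (2 symbol, 5 ε)
  (p·r)*·r = 9 transitions (3 symbol, 6 ε)
  ((p·r)*·r)* = 13 transitions (3 symbol, 10 ε)
  q·r·p·((p·r)*·r)*·r·r = 23 transitions (8 symbol, 15 ε)

23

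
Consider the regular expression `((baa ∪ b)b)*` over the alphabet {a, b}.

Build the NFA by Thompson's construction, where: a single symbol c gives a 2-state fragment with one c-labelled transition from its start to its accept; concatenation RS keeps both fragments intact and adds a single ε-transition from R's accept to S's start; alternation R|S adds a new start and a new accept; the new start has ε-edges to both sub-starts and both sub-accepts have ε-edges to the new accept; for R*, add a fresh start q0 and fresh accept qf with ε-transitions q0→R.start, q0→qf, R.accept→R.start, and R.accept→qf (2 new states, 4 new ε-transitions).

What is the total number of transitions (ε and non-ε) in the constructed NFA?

Bottom-up over the parse tree:
Each of the 5 symbol leaves contributes 1 transition (1 symbol, 0 ε).
  baa — 5 transitions (3 symbol, 2 ε)
  baa ∪ b — 10 transitions (4 symbol, 6 ε)
  (baa ∪ b)b — 12 transitions (5 symbol, 7 ε)
  ((baa ∪ b)b)* — 16 transitions (5 symbol, 11 ε)

16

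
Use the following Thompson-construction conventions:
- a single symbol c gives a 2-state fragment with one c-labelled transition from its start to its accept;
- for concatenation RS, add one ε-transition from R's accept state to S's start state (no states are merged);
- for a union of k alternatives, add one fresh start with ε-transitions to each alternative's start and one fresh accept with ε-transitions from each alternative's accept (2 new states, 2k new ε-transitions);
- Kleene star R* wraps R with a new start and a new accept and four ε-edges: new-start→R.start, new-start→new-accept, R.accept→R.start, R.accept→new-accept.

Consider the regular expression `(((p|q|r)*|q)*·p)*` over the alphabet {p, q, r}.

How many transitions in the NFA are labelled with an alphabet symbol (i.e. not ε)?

5

Building bottom-up:
Each of the 5 symbol leaves contributes exactly 1 symbol transition.
  p|q|r : 3 symbol transitions
  (p|q|r)* : 3 symbol transitions
  (p|q|r)*|q : 4 symbol transitions
  ((p|q|r)*|q)* : 4 symbol transitions
  ((p|q|r)*|q)*·p : 5 symbol transitions
  (((p|q|r)*|q)*·p)* : 5 symbol transitions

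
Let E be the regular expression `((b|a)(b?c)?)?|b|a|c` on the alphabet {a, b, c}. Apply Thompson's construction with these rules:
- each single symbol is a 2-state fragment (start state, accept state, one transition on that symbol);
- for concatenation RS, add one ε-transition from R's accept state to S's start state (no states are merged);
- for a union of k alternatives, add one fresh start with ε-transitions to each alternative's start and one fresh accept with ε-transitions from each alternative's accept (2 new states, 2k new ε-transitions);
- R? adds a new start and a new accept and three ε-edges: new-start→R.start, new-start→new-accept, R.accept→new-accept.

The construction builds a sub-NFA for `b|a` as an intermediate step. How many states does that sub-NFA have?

Fragment for `b|a`:
Each of the 2 symbol leaves contributes a 2-state fragment.
  b|a = 6 states

6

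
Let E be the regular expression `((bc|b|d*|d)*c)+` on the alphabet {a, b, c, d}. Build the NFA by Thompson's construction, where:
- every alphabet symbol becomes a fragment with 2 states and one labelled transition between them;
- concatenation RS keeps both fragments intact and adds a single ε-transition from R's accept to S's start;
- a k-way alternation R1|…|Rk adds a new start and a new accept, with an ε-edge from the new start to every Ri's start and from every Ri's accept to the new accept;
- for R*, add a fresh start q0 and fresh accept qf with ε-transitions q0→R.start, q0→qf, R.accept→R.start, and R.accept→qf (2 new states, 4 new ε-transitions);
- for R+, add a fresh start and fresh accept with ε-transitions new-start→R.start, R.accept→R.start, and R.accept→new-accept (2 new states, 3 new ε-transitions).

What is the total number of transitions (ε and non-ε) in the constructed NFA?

Per subexpression:
Each of the 6 symbol leaves contributes 1 transition (1 symbol, 0 ε).
  bc → 3 transitions (2 symbol, 1 ε)
  d* → 5 transitions (1 symbol, 4 ε)
  bc|b|d*|d → 18 transitions (5 symbol, 13 ε)
  (bc|b|d*|d)* → 22 transitions (5 symbol, 17 ε)
  (bc|b|d*|d)*c → 24 transitions (6 symbol, 18 ε)
  ((bc|b|d*|d)*c)+ → 27 transitions (6 symbol, 21 ε)

27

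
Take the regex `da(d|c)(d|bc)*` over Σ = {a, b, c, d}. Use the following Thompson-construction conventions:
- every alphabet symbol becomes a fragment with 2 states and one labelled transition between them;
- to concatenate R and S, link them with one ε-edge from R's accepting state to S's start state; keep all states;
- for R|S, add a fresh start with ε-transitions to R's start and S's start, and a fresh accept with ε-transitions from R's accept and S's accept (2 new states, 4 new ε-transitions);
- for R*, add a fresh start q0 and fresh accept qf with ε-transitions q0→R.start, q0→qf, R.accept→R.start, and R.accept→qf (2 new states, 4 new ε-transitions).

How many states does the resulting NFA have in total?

Recursing over subexpressions:
Each of the 7 symbol leaves contributes a 2-state fragment.
  d|c — 6 states
  bc — 4 states
  d|bc — 8 states
  (d|bc)* — 10 states
  da(d|c)(d|bc)* — 20 states

20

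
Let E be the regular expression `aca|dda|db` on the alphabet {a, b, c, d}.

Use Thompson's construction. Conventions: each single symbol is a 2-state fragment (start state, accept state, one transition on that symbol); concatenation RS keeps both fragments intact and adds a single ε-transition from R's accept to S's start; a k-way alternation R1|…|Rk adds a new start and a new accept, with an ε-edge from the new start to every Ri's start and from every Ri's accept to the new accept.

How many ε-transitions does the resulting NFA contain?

11

Per subexpression:
Each of the 8 symbol leaves contributes 0 ε-transitions.
  aca : 2 ε-transitions
  dda : 2 ε-transitions
  db : 1 ε-transition
  aca|dda|db : 11 ε-transitions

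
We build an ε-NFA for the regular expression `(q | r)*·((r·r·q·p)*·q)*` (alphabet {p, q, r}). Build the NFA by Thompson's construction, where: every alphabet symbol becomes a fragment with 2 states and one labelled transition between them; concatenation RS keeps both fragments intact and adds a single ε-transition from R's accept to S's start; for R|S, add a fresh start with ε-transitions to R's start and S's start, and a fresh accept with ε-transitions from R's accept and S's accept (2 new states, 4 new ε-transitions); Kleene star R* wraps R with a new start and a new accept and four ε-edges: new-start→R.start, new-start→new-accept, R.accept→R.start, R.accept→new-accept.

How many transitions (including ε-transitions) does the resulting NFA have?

Per subexpression:
Each of the 7 symbol leaves contributes 1 transition (1 symbol, 0 ε).
  q | r : 6 transitions (2 symbol, 4 ε)
  (q | r)* : 10 transitions (2 symbol, 8 ε)
  r·r·q·p : 7 transitions (4 symbol, 3 ε)
  (r·r·q·p)* : 11 transitions (4 symbol, 7 ε)
  (r·r·q·p)*·q : 13 transitions (5 symbol, 8 ε)
  ((r·r·q·p)*·q)* : 17 transitions (5 symbol, 12 ε)
  (q | r)*·((r·r·q·p)*·q)* : 28 transitions (7 symbol, 21 ε)

28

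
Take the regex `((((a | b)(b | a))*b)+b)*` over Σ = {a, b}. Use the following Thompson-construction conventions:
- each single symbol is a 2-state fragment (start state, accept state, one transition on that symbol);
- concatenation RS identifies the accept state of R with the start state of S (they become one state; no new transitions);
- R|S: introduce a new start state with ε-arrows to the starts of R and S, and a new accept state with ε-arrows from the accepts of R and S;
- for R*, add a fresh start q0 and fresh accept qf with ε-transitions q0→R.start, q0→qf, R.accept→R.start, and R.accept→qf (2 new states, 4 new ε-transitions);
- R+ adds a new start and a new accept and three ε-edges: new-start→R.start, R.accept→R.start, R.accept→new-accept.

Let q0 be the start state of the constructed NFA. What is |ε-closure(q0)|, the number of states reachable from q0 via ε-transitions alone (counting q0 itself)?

8

Compute the ε-closure size of each fragment's start state recursively; a symbol fragment's start has no outgoing ε-edge, so its closure is just itself (size 1).
  a | b : new start ε-reaches every alternative's start; none of them accept ε, so the new accept is not reached: C = 1 + 1 + 1 = 3
  b | a : C = 1 + 1 + 1 = 3 (the new accept is not ε-reachable since no branch accepts ε)
  (a | b)(b | a) : C equals the left operand's closure size = 3 (its accept is not ε-reachable, so the closure stops there)
  ((a | b)(b | a))* : C = 1 (new start) + 3 (body) + 1 (new accept) = 5
  ((a | b)(b | a))*b : the left operand accepts ε, so the closure extends into the next operand (the shared merged state is already counted); C = 5 + (1−1) = 5
  (((a | b)(b | a))*b)+ : C = 1 + 5 = 6 (the body doesn't accept ε, so the new accept is not reached)
  (((a | b)(b | a))*b)+b : same as the first factor's closure: C = 6
  ((((a | b)(b | a))*b)+b)* : C = 1 (new start) + 6 (body) + 1 (new accept) = 8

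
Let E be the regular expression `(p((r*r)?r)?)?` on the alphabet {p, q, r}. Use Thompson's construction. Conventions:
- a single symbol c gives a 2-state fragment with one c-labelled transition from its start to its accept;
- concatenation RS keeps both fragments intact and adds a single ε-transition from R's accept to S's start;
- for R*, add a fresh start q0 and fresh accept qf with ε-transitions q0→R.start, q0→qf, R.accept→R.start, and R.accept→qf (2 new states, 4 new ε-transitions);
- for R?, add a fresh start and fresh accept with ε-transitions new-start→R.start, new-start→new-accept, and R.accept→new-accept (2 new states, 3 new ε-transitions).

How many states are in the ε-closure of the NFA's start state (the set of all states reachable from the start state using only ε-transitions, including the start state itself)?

3

Work bottom-up. For each fragment F, track |ε-closure(F.start)| and whether F's accept lies in that closure (i.e. whether F accepts ε). A single-symbol fragment has closure size 1 and does not accept ε.
  r* — C = 1 (new start) + 1 (body) + 1 (new accept) = 3
  r*r — C = 3 + 1 = 4 (closure spills across the concat boundary because the left factor accepts ε)
  (r*r)? — C = 1 (new start) + 4 (body) + 1 (new accept, via ε) = 6
  (r*r)?r — C = 6 + 1 = 7 (closure spills across the concat boundary because the left factor accepts ε)
  ((r*r)?r)? — C = 1 (new start) + 7 (body) + 1 (new accept, via ε) = 9
  p((r*r)?r)? — C equals the left operand's closure size = 1 (its accept is not ε-reachable, so the closure stops there)
  (p((r*r)?r)?)? — new start has ε-edges to the inner start and to the new accept, so C = 2 + 1 = 3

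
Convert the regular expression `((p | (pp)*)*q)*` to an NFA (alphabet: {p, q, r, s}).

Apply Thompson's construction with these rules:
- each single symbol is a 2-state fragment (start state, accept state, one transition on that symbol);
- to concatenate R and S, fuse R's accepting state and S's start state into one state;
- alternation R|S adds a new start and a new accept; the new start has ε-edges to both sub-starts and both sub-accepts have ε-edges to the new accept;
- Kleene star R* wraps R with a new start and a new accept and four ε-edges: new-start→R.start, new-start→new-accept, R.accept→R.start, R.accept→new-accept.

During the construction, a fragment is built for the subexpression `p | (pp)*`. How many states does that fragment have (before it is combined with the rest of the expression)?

9

Fragment for `p | (pp)*`:
Each of the 3 symbol leaves contributes a 2-state fragment.
  pp → 3 states
  (pp)* → 5 states
  p | (pp)* → 9 states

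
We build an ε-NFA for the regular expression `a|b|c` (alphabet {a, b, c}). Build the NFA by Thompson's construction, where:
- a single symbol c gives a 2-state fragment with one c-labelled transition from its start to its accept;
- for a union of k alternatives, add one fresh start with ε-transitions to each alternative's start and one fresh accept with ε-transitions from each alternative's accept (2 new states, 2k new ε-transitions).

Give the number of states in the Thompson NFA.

8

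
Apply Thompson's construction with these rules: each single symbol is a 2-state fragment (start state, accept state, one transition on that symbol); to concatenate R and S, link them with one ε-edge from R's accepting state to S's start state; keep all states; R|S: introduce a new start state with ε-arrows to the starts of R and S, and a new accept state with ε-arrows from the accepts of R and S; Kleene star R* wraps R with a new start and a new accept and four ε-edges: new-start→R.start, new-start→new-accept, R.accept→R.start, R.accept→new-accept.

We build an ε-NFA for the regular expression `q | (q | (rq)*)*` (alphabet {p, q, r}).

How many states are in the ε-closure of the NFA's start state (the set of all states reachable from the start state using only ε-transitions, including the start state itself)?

Compute the ε-closure size of each fragment's start state recursively; a symbol fragment's start has no outgoing ε-edge, so its closure is just itself (size 1).
  rq → |ε-closure| equals the left operand's closure size = 1 (its accept is not ε-reachable, so the closure stops there)
  (rq)* → |ε-closure| = 1 (new start) + 1 (body) + 1 (new accept) = 3
  q | (rq)* → new start ε-reaches every alternative's start; at least one alternative accepts ε, so the union's new accept is reached too: |ε-closure| = 1 + 1 + 3 + 1 = 6
  (q | (rq)*)* → new start has ε-edges to the inner start and to the new accept, so |ε-closure| = 2 + 6 = 8
  q | (q | (rq)*)* → new start ε-reaches every alternative's start; at least one alternative accepts ε, so the union's new accept is reached too: |ε-closure| = 1 + 1 + 8 + 1 = 11

11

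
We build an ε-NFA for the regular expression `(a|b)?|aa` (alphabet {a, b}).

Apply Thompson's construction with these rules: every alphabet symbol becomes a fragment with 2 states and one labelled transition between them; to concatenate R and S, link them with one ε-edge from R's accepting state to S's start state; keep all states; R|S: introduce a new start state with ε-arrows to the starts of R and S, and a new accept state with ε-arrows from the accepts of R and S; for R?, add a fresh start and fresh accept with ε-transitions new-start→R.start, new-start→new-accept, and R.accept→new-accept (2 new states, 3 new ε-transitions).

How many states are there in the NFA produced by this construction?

14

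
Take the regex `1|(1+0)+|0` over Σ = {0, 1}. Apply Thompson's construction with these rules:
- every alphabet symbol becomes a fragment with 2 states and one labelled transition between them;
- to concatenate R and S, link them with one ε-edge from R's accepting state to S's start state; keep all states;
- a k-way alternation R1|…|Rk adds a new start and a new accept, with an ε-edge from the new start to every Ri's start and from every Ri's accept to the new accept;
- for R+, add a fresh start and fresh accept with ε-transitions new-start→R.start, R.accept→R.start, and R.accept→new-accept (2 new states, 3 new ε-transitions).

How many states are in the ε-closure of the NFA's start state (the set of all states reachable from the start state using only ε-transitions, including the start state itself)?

6

Work bottom-up. For each fragment F, track |ε-closure(F.start)| and whether F's accept lies in that closure (i.e. whether F accepts ε). A single-symbol fragment has closure size 1 and does not accept ε.
  1+ — |ε-closure| = 1 + 1 = 2 (the body doesn't accept ε, so the new accept is not reached)
  1+0 — same as the first factor's closure: |ε-closure| = 2
  (1+0)+ — |ε-closure| = 1 + 2 = 3 (the body doesn't accept ε, so the new accept is not reached)
  1|(1+0)+|0 — |ε-closure| = 1 + 1 + 3 + 1 = 6 (the new accept is not ε-reachable since no branch accepts ε)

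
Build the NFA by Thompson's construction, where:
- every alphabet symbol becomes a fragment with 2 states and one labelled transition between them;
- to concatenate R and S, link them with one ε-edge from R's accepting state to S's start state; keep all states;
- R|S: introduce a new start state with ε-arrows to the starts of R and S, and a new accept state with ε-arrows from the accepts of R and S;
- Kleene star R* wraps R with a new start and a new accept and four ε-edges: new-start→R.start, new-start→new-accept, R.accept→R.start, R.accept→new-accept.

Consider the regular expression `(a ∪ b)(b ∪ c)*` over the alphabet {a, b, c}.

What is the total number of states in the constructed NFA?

14

Bottom-up over the parse tree:
Each of the 4 symbol leaves contributes a 2-state fragment.
  a ∪ b → 6 states
  b ∪ c → 6 states
  (b ∪ c)* → 8 states
  (a ∪ b)(b ∪ c)* → 14 states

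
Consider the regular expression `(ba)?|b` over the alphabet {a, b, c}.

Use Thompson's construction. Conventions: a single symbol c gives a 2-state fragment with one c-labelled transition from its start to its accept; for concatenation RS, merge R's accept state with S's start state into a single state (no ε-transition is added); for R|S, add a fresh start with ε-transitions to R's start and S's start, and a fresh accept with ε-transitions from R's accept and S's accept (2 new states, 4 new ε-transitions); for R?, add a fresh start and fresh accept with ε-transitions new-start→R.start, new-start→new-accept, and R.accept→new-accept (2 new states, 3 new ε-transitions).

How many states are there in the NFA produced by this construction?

Bottom-up over the parse tree:
Each of the 3 symbol leaves contributes a 2-state fragment.
  ba : 3 states
  (ba)? : 5 states
  (ba)?|b : 9 states

9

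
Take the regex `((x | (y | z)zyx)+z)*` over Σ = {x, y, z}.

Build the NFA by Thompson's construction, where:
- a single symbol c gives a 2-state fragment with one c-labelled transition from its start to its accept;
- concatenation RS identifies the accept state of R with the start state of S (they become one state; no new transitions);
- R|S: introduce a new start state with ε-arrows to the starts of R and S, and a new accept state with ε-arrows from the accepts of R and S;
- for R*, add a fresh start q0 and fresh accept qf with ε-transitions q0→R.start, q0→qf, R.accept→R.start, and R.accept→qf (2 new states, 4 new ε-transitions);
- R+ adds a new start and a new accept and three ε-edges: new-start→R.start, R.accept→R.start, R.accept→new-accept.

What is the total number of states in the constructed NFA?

18

By structural recursion:
Each of the 7 symbol leaves contributes a 2-state fragment.
  y | z — 6 states
  (y | z)zyx — 9 states
  x | (y | z)zyx — 13 states
  (x | (y | z)zyx)+ — 15 states
  (x | (y | z)zyx)+z — 16 states
  ((x | (y | z)zyx)+z)* — 18 states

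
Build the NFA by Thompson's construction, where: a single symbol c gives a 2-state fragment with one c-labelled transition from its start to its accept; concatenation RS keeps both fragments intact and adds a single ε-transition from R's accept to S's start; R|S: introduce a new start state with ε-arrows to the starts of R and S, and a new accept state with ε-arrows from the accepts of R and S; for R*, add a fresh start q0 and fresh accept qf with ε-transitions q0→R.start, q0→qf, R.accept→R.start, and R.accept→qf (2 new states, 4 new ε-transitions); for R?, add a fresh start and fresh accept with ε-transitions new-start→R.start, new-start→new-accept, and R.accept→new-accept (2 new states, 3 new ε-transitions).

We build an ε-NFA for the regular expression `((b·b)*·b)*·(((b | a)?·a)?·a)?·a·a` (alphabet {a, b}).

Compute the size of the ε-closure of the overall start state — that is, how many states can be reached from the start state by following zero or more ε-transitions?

Let C(F) = |ε-closure(F.start)| within fragment F, and note whether F accepts ε. Symbol fragments have C = 1 and do not accept ε. Then:
  b·b : same as the first factor's closure: |ε-closure| = 1
  (b·b)* : the star's fresh start ε-reaches both the body's start and the fresh accept: |ε-closure| = 2 + 1 = 3
  (b·b)*·b : |ε-closure| = 3 + 1 = 4 (closure spills across the concat boundary because the left factor accepts ε)
  ((b·b)*·b)* : |ε-closure| = 1 (new start) + 4 (body) + 1 (new accept) = 6
  b | a : new start ε-reaches every alternative's start; none of them accept ε, so the new accept is not reached: |ε-closure| = 1 + 1 + 1 = 3
  (b | a)? : new start has ε-edges to the inner start and to the new accept, so |ε-closure| = 2 + 3 = 5
  (b | a)?·a : |ε-closure| = 5 + 1 = 6 (closure spills across the concat boundary because the left factor accepts ε)
  ((b | a)?·a)? : |ε-closure| = 1 (new start) + 6 (body) + 1 (new accept, via ε) = 8
  ((b | a)?·a)?·a : |ε-closure| = 8 + 1 = 9 (closure spills across the concat boundary because the left factor accepts ε)
  (((b | a)?·a)?·a)? : new start has ε-edges to the inner start and to the new accept, so |ε-closure| = 2 + 9 = 11
  ((b·b)*·b)*·(((b | a)?·a)?·a)?·a·a : the left operand accepts ε, so the closure extends into the next operand (via the concat ε-link); |ε-closure| = 6 + 11 + 1 = 18

18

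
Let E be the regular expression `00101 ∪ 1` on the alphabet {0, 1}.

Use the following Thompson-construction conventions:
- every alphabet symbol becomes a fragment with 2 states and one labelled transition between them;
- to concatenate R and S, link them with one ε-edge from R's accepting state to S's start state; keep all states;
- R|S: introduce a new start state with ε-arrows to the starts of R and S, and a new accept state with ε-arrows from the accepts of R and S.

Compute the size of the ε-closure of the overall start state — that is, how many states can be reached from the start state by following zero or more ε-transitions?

Compute the ε-closure size of each fragment's start state recursively; a symbol fragment's start has no outgoing ε-edge, so its closure is just itself (size 1).
  00101 : same as the first factor's closure: |closure| = 1
  00101 ∪ 1 : |closure| = 1 + 1 + 1 = 3 (the new accept is not ε-reachable since no branch accepts ε)

3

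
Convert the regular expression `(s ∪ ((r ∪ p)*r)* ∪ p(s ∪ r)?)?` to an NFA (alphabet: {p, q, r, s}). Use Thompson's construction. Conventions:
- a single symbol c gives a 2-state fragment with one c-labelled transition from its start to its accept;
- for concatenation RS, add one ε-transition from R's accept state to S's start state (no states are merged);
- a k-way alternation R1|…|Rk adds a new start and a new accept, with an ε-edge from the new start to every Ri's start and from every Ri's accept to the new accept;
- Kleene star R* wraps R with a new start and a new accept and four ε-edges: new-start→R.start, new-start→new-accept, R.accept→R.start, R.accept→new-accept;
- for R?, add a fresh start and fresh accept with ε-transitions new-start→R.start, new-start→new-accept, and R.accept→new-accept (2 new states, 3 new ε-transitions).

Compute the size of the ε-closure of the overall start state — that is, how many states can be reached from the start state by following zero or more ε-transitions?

14

Let C(F) = |ε-closure(F.start)| within fragment F, and note whether F accepts ε. Symbol fragments have C = 1 and do not accept ε. Then:
  r ∪ p — new start ε-reaches every alternative's start; none of them accept ε, so the new accept is not reached: |closure| = 1 + 1 + 1 = 3
  (r ∪ p)* — the star's fresh start ε-reaches both the body's start and the fresh accept: |closure| = 2 + 3 = 5
  (r ∪ p)*r — |closure| = 5 + 1 = 6 (closure spills across the concat boundary because the left factor accepts ε)
  ((r ∪ p)*r)* — |closure| = 1 (new start) + 6 (body) + 1 (new accept) = 8
  s ∪ r — new start ε-reaches every alternative's start; none of them accept ε, so the new accept is not reached: |closure| = 1 + 1 + 1 = 3
  (s ∪ r)? — |closure| = 1 (new start) + 3 (body) + 1 (new accept, via ε) = 5
  p(s ∪ r)? — |closure| equals the left operand's closure size = 1 (its accept is not ε-reachable, so the closure stops there)
  s ∪ ((r ∪ p)*r)* ∪ p(s ∪ r)? — new start ε-reaches every alternative's start; at least one alternative accepts ε, so the union's new accept is reached too: |closure| = 1 + 1 + 8 + 1 + 1 = 12
  (s ∪ ((r ∪ p)*r)* ∪ p(s ∪ r)?)? — new start has ε-edges to the inner start and to the new accept, so |closure| = 2 + 12 = 14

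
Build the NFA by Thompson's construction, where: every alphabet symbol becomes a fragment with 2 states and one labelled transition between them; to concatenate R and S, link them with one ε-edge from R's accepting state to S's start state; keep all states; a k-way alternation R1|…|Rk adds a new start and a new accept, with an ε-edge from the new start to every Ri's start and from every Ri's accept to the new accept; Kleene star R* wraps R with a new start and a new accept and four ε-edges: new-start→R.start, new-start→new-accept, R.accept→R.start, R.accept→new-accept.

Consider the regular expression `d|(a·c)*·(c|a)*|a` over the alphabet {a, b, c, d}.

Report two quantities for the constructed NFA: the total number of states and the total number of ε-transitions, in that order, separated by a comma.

20, 20

Bottom-up over the parse tree:
Each of the 6 symbol leaves contributes 2 states and 0 ε-transitions.
  a·c = 4 states, 1 ε-transition
  (a·c)* = 6 states, 5 ε-transitions
  c|a = 6 states, 4 ε-transitions
  (c|a)* = 8 states, 8 ε-transitions
  (a·c)*·(c|a)* = 14 states, 14 ε-transitions
  d|(a·c)*·(c|a)*|a = 20 states, 20 ε-transitions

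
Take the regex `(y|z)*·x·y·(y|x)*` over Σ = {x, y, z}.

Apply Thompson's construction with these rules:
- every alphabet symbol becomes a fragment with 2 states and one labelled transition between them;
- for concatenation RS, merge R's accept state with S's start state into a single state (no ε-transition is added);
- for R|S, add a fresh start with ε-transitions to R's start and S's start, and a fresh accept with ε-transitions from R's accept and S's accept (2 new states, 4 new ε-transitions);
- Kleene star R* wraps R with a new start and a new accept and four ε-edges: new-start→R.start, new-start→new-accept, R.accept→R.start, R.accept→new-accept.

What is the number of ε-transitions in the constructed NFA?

Per subexpression:
Each of the 6 symbol leaves contributes 0 ε-transitions.
  y|z — 4 ε-transitions
  (y|z)* — 8 ε-transitions
  y|x — 4 ε-transitions
  (y|x)* — 8 ε-transitions
  (y|z)*·x·y·(y|x)* — 16 ε-transitions

16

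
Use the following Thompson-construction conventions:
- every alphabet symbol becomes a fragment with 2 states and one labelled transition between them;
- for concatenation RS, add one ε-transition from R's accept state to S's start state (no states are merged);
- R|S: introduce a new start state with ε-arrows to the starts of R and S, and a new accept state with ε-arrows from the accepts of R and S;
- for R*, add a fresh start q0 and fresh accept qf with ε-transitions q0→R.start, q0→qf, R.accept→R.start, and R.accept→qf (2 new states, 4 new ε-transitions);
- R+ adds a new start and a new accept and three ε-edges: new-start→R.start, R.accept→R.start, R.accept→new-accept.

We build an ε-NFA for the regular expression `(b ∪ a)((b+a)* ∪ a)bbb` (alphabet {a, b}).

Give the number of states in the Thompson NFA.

Per subexpression:
Each of the 8 symbol leaves contributes a 2-state fragment.
  b ∪ a — 6 states
  b+ — 4 states
  b+a — 6 states
  (b+a)* — 8 states
  (b+a)* ∪ a — 12 states
  (b ∪ a)((b+a)* ∪ a)bbb — 24 states

24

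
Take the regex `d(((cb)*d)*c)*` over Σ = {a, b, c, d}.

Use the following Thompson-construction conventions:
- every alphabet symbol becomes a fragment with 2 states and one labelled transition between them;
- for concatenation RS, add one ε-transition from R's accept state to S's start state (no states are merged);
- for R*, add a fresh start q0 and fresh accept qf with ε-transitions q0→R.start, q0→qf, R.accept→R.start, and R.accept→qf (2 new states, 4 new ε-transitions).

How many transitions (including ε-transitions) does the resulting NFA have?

21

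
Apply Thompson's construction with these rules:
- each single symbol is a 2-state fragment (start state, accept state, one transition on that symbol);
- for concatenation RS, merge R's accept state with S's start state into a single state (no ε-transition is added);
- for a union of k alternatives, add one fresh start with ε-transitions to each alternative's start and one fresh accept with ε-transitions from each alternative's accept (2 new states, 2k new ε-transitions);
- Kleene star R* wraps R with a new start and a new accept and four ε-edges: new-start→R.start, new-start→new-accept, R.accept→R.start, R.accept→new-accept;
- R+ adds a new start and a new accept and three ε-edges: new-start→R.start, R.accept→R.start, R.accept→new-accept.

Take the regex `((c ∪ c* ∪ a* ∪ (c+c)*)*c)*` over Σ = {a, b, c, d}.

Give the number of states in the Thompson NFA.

24

By structural recursion:
Each of the 6 symbol leaves contributes a 2-state fragment.
  c* — 4 states
  a* — 4 states
  c+ — 4 states
  c+c — 5 states
  (c+c)* — 7 states
  c ∪ c* ∪ a* ∪ (c+c)* — 19 states
  (c ∪ c* ∪ a* ∪ (c+c)*)* — 21 states
  (c ∪ c* ∪ a* ∪ (c+c)*)*c — 22 states
  ((c ∪ c* ∪ a* ∪ (c+c)*)*c)* — 24 states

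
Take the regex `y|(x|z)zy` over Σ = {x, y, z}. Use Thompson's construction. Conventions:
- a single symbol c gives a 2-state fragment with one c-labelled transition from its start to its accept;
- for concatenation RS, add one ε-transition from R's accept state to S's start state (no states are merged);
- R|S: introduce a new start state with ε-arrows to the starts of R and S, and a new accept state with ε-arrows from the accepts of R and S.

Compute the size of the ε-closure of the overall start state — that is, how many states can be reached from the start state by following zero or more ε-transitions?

5

Let C(F) = |ε-closure(F.start)| within fragment F, and note whether F accepts ε. Symbol fragments have C = 1 and do not accept ε. Then:
  x|z — new start ε-reaches every alternative's start; none of them accept ε, so the new accept is not reached: |closure| = 1 + 1 + 1 = 3
  (x|z)zy — same as the first factor's closure: |closure| = 3
  y|(x|z)zy — |closure| = 1 + 1 + 3 = 5 (the new accept is not ε-reachable since no branch accepts ε)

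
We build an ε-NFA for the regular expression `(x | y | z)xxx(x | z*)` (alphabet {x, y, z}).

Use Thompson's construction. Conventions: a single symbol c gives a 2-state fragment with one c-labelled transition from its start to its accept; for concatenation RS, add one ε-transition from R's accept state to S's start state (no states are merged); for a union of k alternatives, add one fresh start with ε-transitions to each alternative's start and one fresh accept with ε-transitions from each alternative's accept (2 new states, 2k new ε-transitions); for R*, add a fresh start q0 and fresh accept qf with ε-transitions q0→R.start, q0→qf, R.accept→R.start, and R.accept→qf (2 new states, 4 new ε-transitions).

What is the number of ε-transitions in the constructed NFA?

18

Per subexpression:
Each of the 8 symbol leaves contributes 0 ε-transitions.
  x | y | z → 6 ε-transitions
  z* → 4 ε-transitions
  x | z* → 8 ε-transitions
  (x | y | z)xxx(x | z*) → 18 ε-transitions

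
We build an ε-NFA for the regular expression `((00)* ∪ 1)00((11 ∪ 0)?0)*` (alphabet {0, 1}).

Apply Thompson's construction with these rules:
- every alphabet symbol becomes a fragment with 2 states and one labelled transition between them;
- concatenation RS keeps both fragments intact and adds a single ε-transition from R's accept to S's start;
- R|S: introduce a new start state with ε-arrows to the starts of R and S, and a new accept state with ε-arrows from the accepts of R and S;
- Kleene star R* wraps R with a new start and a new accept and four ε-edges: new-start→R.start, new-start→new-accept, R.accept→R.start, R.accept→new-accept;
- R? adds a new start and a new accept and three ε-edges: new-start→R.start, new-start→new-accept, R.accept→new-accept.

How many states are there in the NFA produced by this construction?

28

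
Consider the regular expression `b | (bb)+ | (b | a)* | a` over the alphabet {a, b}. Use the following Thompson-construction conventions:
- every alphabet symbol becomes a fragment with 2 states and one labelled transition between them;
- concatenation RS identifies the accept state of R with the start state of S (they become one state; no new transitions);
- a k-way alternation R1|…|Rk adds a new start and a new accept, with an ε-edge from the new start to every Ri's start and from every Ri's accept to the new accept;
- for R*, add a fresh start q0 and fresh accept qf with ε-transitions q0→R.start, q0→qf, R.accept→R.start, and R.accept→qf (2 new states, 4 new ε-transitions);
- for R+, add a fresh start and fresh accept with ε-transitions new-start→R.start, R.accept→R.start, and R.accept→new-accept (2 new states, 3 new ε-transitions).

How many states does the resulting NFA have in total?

Building bottom-up:
Each of the 6 symbol leaves contributes a 2-state fragment.
  bb — 3 states
  (bb)+ — 5 states
  b | a — 6 states
  (b | a)* — 8 states
  b | (bb)+ | (b | a)* | a — 19 states

19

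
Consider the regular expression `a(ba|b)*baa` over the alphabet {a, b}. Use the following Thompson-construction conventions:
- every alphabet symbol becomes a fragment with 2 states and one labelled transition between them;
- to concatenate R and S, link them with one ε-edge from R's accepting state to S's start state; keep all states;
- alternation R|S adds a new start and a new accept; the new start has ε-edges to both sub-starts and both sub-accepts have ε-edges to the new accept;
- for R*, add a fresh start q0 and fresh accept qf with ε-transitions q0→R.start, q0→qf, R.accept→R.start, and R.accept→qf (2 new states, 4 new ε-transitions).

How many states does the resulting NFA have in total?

Bottom-up over the parse tree:
Each of the 7 symbol leaves contributes a 2-state fragment.
  ba — 4 states
  ba|b — 8 states
  (ba|b)* — 10 states
  a(ba|b)*baa — 18 states

18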